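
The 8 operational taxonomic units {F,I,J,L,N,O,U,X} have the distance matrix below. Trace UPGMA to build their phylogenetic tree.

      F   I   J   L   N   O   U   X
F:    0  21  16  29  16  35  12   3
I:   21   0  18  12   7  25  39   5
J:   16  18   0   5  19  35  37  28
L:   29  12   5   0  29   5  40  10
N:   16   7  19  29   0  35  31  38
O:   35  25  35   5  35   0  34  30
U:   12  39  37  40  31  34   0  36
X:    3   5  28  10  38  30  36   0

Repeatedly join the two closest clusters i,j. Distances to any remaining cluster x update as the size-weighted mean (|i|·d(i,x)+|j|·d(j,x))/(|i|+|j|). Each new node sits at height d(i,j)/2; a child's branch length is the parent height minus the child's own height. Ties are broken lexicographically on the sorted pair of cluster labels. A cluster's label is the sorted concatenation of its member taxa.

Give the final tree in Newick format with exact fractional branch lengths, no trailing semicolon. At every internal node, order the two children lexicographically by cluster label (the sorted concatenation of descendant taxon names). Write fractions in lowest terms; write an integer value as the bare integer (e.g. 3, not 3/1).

((((F:3/2,X:3/2):139/16,((I:7/2,N:7/2):25/4,(J:5/2,L:5/2):29/4):7/16):57/16,O:55/4):73/28,U:229/14)

iteration 1: select F,X (d=3); attach at lengths (3/2, 3/2); label the merged cluster FX
  updated: d(FX,I)=13, d(FX,J)=22, d(FX,L)=39/2, d(FX,N)=27, d(FX,O)=65/2, d(FX,U)=24
iteration 2: select J,L (d=5); attach at lengths (5/2, 5/2); label the merged cluster JL
  updated: d(FX,JL)=83/4, d(I,JL)=15, d(JL,N)=24, d(JL,O)=20, d(JL,U)=77/2
iteration 3: select I,N (d=7); attach at lengths (7/2, 7/2); label the merged cluster IN
  updated: d(FX,IN)=20, d(IN,JL)=39/2, d(IN,O)=30, d(IN,U)=35
iteration 4: select IN,JL (d=39/2); attach at lengths (25/4, 29/4); label the merged cluster IJLN
  updated: d(FX,IJLN)=163/8, d(IJLN,O)=25, d(IJLN,U)=147/4
iteration 5: select FX,IJLN (d=163/8); attach at lengths (139/16, 7/16); label the merged cluster FIJLNX
  updated: d(FIJLNX,O)=55/2, d(FIJLNX,U)=65/2
iteration 6: select FIJLNX,O (d=55/2); attach at lengths (57/16, 55/4); label the merged cluster FIJLNOX
  updated: d(FIJLNOX,U)=229/7
iteration 7: select FIJLNOX,U (d=229/7); attach at lengths (73/28, 229/14); label the merged cluster FIJLNOUX
final tree: ((((F:3/2,X:3/2):139/16,((I:7/2,N:7/2):25/4,(J:5/2,L:5/2):29/4):7/16):57/16,O:55/4):73/28,U:229/14)
total length: 8277/112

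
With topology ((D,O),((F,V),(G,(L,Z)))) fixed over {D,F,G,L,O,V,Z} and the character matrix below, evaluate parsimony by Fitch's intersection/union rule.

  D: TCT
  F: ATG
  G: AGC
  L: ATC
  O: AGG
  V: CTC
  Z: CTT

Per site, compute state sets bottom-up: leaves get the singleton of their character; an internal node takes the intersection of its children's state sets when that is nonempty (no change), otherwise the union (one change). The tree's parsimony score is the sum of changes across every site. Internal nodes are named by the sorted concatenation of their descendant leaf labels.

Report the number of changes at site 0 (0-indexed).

site 0, node DO: D={T} ∪ O={A} → {A,T} (+1)
site 0, node FV: F={A} ∪ V={C} → {A,C} (+1)
site 0, node LZ: L={A} ∪ Z={C} → {A,C} (+1)
site 0, node GLZ: G={A} ∩ LZ={A,C} → {A} (+0)
site 0, node FGLVZ: FV={A,C} ∩ GLZ={A} → {A} (+0)
site 0, node DFGLOVZ: DO={A,T} ∩ FGLVZ={A} → {A} (+0)
site 1, node DO: D={C} ∪ O={G} → {C,G} (+1)
site 1, node FV: F={T} ∩ V={T} → {T} (+0)
site 1, node LZ: L={T} ∩ Z={T} → {T} (+0)
site 1, node GLZ: G={G} ∪ LZ={T} → {G,T} (+1)
site 1, node FGLVZ: FV={T} ∩ GLZ={G,T} → {T} (+0)
site 1, node DFGLOVZ: DO={C,G} ∪ FGLVZ={T} → {C,G,T} (+1)
site 2, node DO: D={T} ∪ O={G} → {G,T} (+1)
site 2, node FV: F={G} ∪ V={C} → {C,G} (+1)
site 2, node LZ: L={C} ∪ Z={T} → {C,T} (+1)
site 2, node GLZ: G={C} ∩ LZ={C,T} → {C} (+0)
site 2, node FGLVZ: FV={C,G} ∩ GLZ={C} → {C} (+0)
site 2, node DFGLOVZ: DO={G,T} ∪ FGLVZ={C} → {C,G,T} (+1)
per-site changes: [3, 3, 4]; total = 10

3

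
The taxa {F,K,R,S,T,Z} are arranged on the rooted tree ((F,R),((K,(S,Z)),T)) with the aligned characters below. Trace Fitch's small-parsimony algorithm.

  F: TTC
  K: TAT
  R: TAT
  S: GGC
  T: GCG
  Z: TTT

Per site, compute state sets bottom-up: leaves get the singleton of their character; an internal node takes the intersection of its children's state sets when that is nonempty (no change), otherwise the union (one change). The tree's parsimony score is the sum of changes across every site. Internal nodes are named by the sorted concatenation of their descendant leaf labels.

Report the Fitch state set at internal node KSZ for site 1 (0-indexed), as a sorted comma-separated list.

A,G,T

FR@0: {T} ∩ {T} = {T} (intersection, +0)
SZ@0: {G} ∪ {T} = {G,T} (union, +1)
KSZ@0: {T} ∩ {G,T} = {T} (intersection, +0)
KSTZ@0: {T} ∪ {G} = {G,T} (union, +1)
FKRSTZ@0: {T} ∩ {G,T} = {T} (intersection, +0)
FR@1: {T} ∪ {A} = {A,T} (union, +1)
SZ@1: {G} ∪ {T} = {G,T} (union, +1)
KSZ@1: {A} ∪ {G,T} = {A,G,T} (union, +1)
KSTZ@1: {A,G,T} ∪ {C} = {A,C,G,T} (union, +1)
FKRSTZ@1: {A,T} ∩ {A,C,G,T} = {A,T} (intersection, +0)
FR@2: {C} ∪ {T} = {C,T} (union, +1)
SZ@2: {C} ∪ {T} = {C,T} (union, +1)
KSZ@2: {T} ∩ {C,T} = {T} (intersection, +0)
KSTZ@2: {T} ∪ {G} = {G,T} (union, +1)
FKRSTZ@2: {C,T} ∩ {G,T} = {T} (intersection, +0)
per-site changes: [2, 4, 3]; total = 9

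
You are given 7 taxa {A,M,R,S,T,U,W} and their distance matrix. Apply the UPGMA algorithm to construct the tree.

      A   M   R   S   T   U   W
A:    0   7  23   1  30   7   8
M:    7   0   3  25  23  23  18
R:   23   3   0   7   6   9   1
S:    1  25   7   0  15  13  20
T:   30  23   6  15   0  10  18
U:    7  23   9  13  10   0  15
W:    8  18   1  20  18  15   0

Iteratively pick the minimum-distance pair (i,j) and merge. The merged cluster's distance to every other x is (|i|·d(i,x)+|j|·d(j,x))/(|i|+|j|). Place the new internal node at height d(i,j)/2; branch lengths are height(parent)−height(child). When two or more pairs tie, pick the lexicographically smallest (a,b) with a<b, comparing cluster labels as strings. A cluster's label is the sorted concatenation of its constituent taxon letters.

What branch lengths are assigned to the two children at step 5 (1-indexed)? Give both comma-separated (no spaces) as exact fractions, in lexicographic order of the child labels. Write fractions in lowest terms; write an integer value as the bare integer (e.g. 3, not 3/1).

47/18,85/36

1. join A+S (d=1) ⇒ AS; edges |A|=1/2, |S|=1/2
  updated: d(AS,M)=16, d(AS,R)=15, d(AS,T)=45/2, d(AS,U)=10, d(AS,W)=14
2. join R+W (d=1) ⇒ RW; edges |R|=1/2, |W|=1/2
  updated: d(AS,RW)=29/2, d(M,RW)=21/2, d(RW,T)=12, d(RW,U)=12
3. join AS+U (d=10) ⇒ ASU; edges |AS|=9/2, |U|=5
  updated: d(ASU,M)=55/3, d(ASU,RW)=41/3, d(ASU,T)=55/3
4. join M+RW (d=21/2) ⇒ MRW; edges |M|=21/4, |RW|=19/4
  updated: d(ASU,MRW)=137/9, d(MRW,T)=47/3
5. join ASU+MRW (d=137/9) ⇒ AMRSUW; edges |ASU|=47/18, |MRW|=85/36
  updated: d(AMRSUW,T)=17
6. join AMRSUW+T (d=17) ⇒ AMRSTUW; edges |AMRSUW|=8/9, |T|=17/2
final tree: ((((A:1/2,S:1/2):9/2,U:5):47/18,(M:21/4,(R:1/2,W:1/2):19/4):85/36):8/9,T:17/2)
total length: 1291/36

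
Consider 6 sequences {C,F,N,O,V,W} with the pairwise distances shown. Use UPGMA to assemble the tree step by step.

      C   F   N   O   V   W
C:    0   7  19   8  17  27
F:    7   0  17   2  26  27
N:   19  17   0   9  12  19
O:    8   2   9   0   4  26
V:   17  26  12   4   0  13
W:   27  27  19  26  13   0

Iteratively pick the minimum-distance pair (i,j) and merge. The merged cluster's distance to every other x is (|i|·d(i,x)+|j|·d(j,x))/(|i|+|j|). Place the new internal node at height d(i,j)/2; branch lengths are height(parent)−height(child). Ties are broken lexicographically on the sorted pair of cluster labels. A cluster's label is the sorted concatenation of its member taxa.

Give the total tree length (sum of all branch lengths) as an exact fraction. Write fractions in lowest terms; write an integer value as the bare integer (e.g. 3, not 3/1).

2449/60

step 1: merge (F,O) at d=2; branch lengths F→1, O→1; new cluster FO
  updated: d(C,FO)=15/2, d(FO,N)=13, d(FO,V)=15, d(FO,W)=53/2
step 2: merge (C,FO) at d=15/2; branch lengths C→15/4, FO→11/4; new cluster CFO
  updated: d(CFO,N)=15, d(CFO,V)=47/3, d(CFO,W)=80/3
step 3: merge (N,V) at d=12; branch lengths N→6, V→6; new cluster NV
  updated: d(CFO,NV)=46/3, d(NV,W)=16
step 4: merge (CFO,NV) at d=46/3; branch lengths CFO→47/12, NV→5/3; new cluster CFNOV
  updated: d(CFNOV,W)=112/5
step 5: merge (CFNOV,W) at d=112/5; branch lengths CFNOV→53/15, W→56/5; new cluster CFNOVW
final tree: (((C:15/4,(F:1,O:1):11/4):47/12,(N:6,V:6):5/3):53/15,W:56/5)
total length: 2449/60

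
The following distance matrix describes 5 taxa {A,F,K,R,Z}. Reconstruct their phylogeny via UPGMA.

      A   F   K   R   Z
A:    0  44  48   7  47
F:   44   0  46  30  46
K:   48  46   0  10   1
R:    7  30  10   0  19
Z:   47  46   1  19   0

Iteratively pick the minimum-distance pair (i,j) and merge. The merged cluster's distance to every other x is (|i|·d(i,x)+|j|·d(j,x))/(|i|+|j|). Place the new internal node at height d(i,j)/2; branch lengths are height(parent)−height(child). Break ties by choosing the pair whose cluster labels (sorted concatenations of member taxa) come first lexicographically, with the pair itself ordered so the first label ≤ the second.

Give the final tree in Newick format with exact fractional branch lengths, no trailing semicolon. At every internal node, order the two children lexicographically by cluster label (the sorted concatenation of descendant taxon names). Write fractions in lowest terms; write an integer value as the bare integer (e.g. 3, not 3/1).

step 1: merge (K,Z) at d=1; branch lengths K→1/2, Z→1/2; new cluster KZ
  updated: d(A,KZ)=95/2, d(F,KZ)=46, d(KZ,R)=29/2
step 2: merge (A,R) at d=7; branch lengths A→7/2, R→7/2; new cluster AR
  updated: d(AR,F)=37, d(AR,KZ)=31
step 3: merge (AR,KZ) at d=31; branch lengths AR→12, KZ→15; new cluster AKRZ
  updated: d(AKRZ,F)=83/2
step 4: merge (AKRZ,F) at d=83/2; branch lengths AKRZ→21/4, F→83/4; new cluster AFKRZ
final tree: (((A:7/2,R:7/2):12,(K:1/2,Z:1/2):15):21/4,F:83/4)
total length: 61

(((A:7/2,R:7/2):12,(K:1/2,Z:1/2):15):21/4,F:83/4)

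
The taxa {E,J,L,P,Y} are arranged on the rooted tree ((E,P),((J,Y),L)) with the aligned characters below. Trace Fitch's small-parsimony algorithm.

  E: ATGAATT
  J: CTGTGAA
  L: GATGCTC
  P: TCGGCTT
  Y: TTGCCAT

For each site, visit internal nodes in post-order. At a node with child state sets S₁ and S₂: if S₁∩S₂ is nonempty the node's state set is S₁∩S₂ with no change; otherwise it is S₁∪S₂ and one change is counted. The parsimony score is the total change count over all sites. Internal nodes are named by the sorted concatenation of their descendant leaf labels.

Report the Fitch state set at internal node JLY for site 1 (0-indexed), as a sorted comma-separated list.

[col 0] EP: children E:{A}, P:{T} ∪→ {A,T}; cost 1
[col 0] JY: children J:{C}, Y:{T} ∪→ {C,T}; cost 1
[col 0] JLY: children JY:{C,T}, L:{G} ∪→ {C,G,T}; cost 1
[col 0] EJLPY: children EP:{A,T}, JLY:{C,G,T} ∩→ {T}; cost 0
[col 1] EP: children E:{T}, P:{C} ∪→ {C,T}; cost 1
[col 1] JY: children J:{T}, Y:{T} ∩→ {T}; cost 0
[col 1] JLY: children JY:{T}, L:{A} ∪→ {A,T}; cost 1
[col 1] EJLPY: children EP:{C,T}, JLY:{A,T} ∩→ {T}; cost 0
[col 2] EP: children E:{G}, P:{G} ∩→ {G}; cost 0
[col 2] JY: children J:{G}, Y:{G} ∩→ {G}; cost 0
[col 2] JLY: children JY:{G}, L:{T} ∪→ {G,T}; cost 1
[col 2] EJLPY: children EP:{G}, JLY:{G,T} ∩→ {G}; cost 0
[col 3] EP: children E:{A}, P:{G} ∪→ {A,G}; cost 1
[col 3] JY: children J:{T}, Y:{C} ∪→ {C,T}; cost 1
[col 3] JLY: children JY:{C,T}, L:{G} ∪→ {C,G,T}; cost 1
[col 3] EJLPY: children EP:{A,G}, JLY:{C,G,T} ∩→ {G}; cost 0
[col 4] EP: children E:{A}, P:{C} ∪→ {A,C}; cost 1
[col 4] JY: children J:{G}, Y:{C} ∪→ {C,G}; cost 1
[col 4] JLY: children JY:{C,G}, L:{C} ∩→ {C}; cost 0
[col 4] EJLPY: children EP:{A,C}, JLY:{C} ∩→ {C}; cost 0
[col 5] EP: children E:{T}, P:{T} ∩→ {T}; cost 0
[col 5] JY: children J:{A}, Y:{A} ∩→ {A}; cost 0
[col 5] JLY: children JY:{A}, L:{T} ∪→ {A,T}; cost 1
[col 5] EJLPY: children EP:{T}, JLY:{A,T} ∩→ {T}; cost 0
[col 6] EP: children E:{T}, P:{T} ∩→ {T}; cost 0
[col 6] JY: children J:{A}, Y:{T} ∪→ {A,T}; cost 1
[col 6] JLY: children JY:{A,T}, L:{C} ∪→ {A,C,T}; cost 1
[col 6] EJLPY: children EP:{T}, JLY:{A,C,T} ∩→ {T}; cost 0
per-site changes: [3, 2, 1, 3, 2, 1, 2]; total = 14

A,T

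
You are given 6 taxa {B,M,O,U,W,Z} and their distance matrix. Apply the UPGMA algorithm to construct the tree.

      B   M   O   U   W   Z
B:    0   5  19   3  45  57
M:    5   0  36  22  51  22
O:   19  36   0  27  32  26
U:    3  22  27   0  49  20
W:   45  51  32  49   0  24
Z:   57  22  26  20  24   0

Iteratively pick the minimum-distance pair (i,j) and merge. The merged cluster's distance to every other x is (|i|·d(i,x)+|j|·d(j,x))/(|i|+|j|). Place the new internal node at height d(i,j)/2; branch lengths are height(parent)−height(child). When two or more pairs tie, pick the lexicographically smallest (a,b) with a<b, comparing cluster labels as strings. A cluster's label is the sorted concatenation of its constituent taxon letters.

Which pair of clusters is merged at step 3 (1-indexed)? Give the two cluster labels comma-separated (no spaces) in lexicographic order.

W,Z

1. join B+U (d=3) ⇒ BU; edges |B|=3/2, |U|=3/2
  updated: d(BU,M)=27/2, d(BU,O)=23, d(BU,W)=47, d(BU,Z)=77/2
2. join BU+M (d=27/2) ⇒ BMU; edges |BU|=21/4, |M|=27/4
  updated: d(BMU,O)=82/3, d(BMU,W)=145/3, d(BMU,Z)=33
3. join W+Z (d=24) ⇒ WZ; edges |W|=12, |Z|=12
  updated: d(BMU,WZ)=122/3, d(O,WZ)=29
4. join BMU+O (d=82/3) ⇒ BMOU; edges |BMU|=83/12, |O|=41/3
  updated: d(BMOU,WZ)=151/4
5. join BMOU+WZ (d=151/4) ⇒ BMOUWZ; edges |BMOU|=125/24, |WZ|=55/8
final tree: ((((B:3/2,U:3/2):21/4,M:27/4):83/12,O:41/3):125/24,(W:12,Z:12):55/8)
total length: 215/3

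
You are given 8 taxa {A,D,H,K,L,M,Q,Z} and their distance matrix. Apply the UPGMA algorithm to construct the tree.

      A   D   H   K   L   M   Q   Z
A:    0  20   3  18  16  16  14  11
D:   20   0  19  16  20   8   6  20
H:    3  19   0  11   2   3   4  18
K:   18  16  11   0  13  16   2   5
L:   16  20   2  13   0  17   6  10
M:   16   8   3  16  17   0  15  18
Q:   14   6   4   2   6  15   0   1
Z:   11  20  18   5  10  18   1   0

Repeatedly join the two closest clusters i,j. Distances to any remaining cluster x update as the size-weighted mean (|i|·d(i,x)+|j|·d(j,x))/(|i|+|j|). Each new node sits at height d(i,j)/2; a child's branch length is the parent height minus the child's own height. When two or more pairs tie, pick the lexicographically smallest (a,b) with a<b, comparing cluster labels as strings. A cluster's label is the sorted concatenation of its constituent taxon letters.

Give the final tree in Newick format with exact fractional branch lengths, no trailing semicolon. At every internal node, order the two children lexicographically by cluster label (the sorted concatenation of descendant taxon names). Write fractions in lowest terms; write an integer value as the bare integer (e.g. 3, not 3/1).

(((A:19/4,(H:1,L:1):15/4):13/12,(K:7/4,(Q:1/2,Z:1/2):5/4):49/12):23/12,(D:4,M:4):15/4)

1. join Q+Z (d=1) ⇒ QZ; edges |Q|=1/2, |Z|=1/2
  updated: d(A,QZ)=25/2, d(D,QZ)=13, d(H,QZ)=11, d(K,QZ)=7/2, d(L,QZ)=8, d(M,QZ)=33/2
2. join H+L (d=2) ⇒ HL; edges |H|=1, |L|=1
  updated: d(A,HL)=19/2, d(D,HL)=39/2, d(HL,K)=12, d(HL,M)=10, d(HL,QZ)=19/2
3. join K+QZ (d=7/2) ⇒ KQZ; edges |K|=7/4, |QZ|=5/4
  updated: d(A,KQZ)=43/3, d(D,KQZ)=14, d(HL,KQZ)=31/3, d(KQZ,M)=49/3
4. join D+M (d=8) ⇒ DM; edges |D|=4, |M|=4
  updated: d(A,DM)=18, d(DM,HL)=59/4, d(DM,KQZ)=91/6
5. join A+HL (d=19/2) ⇒ AHL; edges |A|=19/4, |HL|=15/4
  updated: d(AHL,DM)=95/6, d(AHL,KQZ)=35/3
6. join AHL+KQZ (d=35/3) ⇒ AHKLQZ; edges |AHL|=13/12, |KQZ|=49/12
  updated: d(AHKLQZ,DM)=31/2
7. join AHKLQZ+DM (d=31/2) ⇒ ADHKLMQZ; edges |AHKLQZ|=23/12, |DM|=15/4
final tree: (((A:19/4,(H:1,L:1):15/4):13/12,(K:7/4,(Q:1/2,Z:1/2):5/4):49/12):23/12,(D:4,M:4):15/4)
total length: 100/3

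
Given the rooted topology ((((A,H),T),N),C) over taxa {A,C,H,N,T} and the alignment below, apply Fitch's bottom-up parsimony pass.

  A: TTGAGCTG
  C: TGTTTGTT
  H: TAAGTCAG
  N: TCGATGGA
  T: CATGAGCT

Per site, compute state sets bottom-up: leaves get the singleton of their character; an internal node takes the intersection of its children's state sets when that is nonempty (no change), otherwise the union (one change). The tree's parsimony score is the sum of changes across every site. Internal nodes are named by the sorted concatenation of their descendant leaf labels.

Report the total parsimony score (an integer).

18

[col 0] AH: children A:{T}, H:{T} ∩→ {T}; cost 0
[col 0] AHT: children AH:{T}, T:{C} ∪→ {C,T}; cost 1
[col 0] AHNT: children AHT:{C,T}, N:{T} ∩→ {T}; cost 0
[col 0] ACHNT: children AHNT:{T}, C:{T} ∩→ {T}; cost 0
[col 1] AH: children A:{T}, H:{A} ∪→ {A,T}; cost 1
[col 1] AHT: children AH:{A,T}, T:{A} ∩→ {A}; cost 0
[col 1] AHNT: children AHT:{A}, N:{C} ∪→ {A,C}; cost 1
[col 1] ACHNT: children AHNT:{A,C}, C:{G} ∪→ {A,C,G}; cost 1
[col 2] AH: children A:{G}, H:{A} ∪→ {A,G}; cost 1
[col 2] AHT: children AH:{A,G}, T:{T} ∪→ {A,G,T}; cost 1
[col 2] AHNT: children AHT:{A,G,T}, N:{G} ∩→ {G}; cost 0
[col 2] ACHNT: children AHNT:{G}, C:{T} ∪→ {G,T}; cost 1
[col 3] AH: children A:{A}, H:{G} ∪→ {A,G}; cost 1
[col 3] AHT: children AH:{A,G}, T:{G} ∩→ {G}; cost 0
[col 3] AHNT: children AHT:{G}, N:{A} ∪→ {A,G}; cost 1
[col 3] ACHNT: children AHNT:{A,G}, C:{T} ∪→ {A,G,T}; cost 1
[col 4] AH: children A:{G}, H:{T} ∪→ {G,T}; cost 1
[col 4] AHT: children AH:{G,T}, T:{A} ∪→ {A,G,T}; cost 1
[col 4] AHNT: children AHT:{A,G,T}, N:{T} ∩→ {T}; cost 0
[col 4] ACHNT: children AHNT:{T}, C:{T} ∩→ {T}; cost 0
[col 5] AH: children A:{C}, H:{C} ∩→ {C}; cost 0
[col 5] AHT: children AH:{C}, T:{G} ∪→ {C,G}; cost 1
[col 5] AHNT: children AHT:{C,G}, N:{G} ∩→ {G}; cost 0
[col 5] ACHNT: children AHNT:{G}, C:{G} ∩→ {G}; cost 0
[col 6] AH: children A:{T}, H:{A} ∪→ {A,T}; cost 1
[col 6] AHT: children AH:{A,T}, T:{C} ∪→ {A,C,T}; cost 1
[col 6] AHNT: children AHT:{A,C,T}, N:{G} ∪→ {A,C,G,T}; cost 1
[col 6] ACHNT: children AHNT:{A,C,G,T}, C:{T} ∩→ {T}; cost 0
[col 7] AH: children A:{G}, H:{G} ∩→ {G}; cost 0
[col 7] AHT: children AH:{G}, T:{T} ∪→ {G,T}; cost 1
[col 7] AHNT: children AHT:{G,T}, N:{A} ∪→ {A,G,T}; cost 1
[col 7] ACHNT: children AHNT:{A,G,T}, C:{T} ∩→ {T}; cost 0
per-site changes: [1, 3, 3, 3, 2, 1, 3, 2]; total = 18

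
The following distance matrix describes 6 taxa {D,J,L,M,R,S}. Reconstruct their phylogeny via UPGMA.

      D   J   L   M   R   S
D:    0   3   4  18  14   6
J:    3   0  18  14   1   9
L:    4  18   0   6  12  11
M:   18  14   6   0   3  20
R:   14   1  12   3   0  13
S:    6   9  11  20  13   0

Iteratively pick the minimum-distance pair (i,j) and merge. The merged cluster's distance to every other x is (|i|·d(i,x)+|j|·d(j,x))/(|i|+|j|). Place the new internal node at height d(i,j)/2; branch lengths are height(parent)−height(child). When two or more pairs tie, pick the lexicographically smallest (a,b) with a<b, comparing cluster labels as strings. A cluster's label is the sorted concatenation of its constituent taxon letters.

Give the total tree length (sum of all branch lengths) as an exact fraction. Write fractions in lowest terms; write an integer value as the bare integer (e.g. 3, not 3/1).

step 1: merge (J,R) at d=1; branch lengths J→1/2, R→1/2; new cluster JR
  updated: d(D,JR)=17/2, d(JR,L)=15, d(JR,M)=17/2, d(JR,S)=11
step 2: merge (D,L) at d=4; branch lengths D→2, L→2; new cluster DL
  updated: d(DL,JR)=47/4, d(DL,M)=12, d(DL,S)=17/2
step 3: merge (DL,S) at d=17/2; branch lengths DL→9/4, S→17/4; new cluster DLS
  updated: d(DLS,JR)=23/2, d(DLS,M)=44/3
step 4: merge (JR,M) at d=17/2; branch lengths JR→15/4, M→17/4; new cluster JMR
  updated: d(DLS,JMR)=113/9
step 5: merge (DLS,JMR) at d=113/9; branch lengths DLS→73/36, JMR→73/36; new cluster DJLMRS
final tree: (((D:2,L:2):9/4,S:17/4):73/36,((J:1/2,R:1/2):15/4,M:17/4):73/36)
total length: 212/9

212/9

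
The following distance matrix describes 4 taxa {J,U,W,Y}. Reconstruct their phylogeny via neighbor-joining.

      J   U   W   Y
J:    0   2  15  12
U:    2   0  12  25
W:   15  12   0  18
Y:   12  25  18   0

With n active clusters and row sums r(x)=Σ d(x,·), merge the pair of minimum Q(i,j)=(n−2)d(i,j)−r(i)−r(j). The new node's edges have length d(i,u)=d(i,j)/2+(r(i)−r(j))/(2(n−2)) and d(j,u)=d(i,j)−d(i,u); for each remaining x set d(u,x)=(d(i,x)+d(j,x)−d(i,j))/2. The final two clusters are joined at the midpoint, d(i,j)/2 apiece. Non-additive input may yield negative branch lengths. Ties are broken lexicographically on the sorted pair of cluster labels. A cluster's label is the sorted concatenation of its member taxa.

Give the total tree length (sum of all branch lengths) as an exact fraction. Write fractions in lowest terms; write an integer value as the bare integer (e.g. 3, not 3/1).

1. join J+U (d=2, Q=-64) ⇒ JU; edges |J|=-3/2, |U|=7/2
  updated: d(JU,W)=25/2, d(JU,Y)=35/2
2. join JU+W (d=25/2, Q=-48) ⇒ JUW; edges |JU|=6, |W|=13/2
  updated: d(JUW,Y)=23/2
3. join JUW+Y (d=23/2) ⇒ JUWY; edges |JUW|=23/4, |Y|=23/4
final tree: (((J:-3/2,U:7/2):6,W:13/2):23/4,Y:23/4)
total length: 26

26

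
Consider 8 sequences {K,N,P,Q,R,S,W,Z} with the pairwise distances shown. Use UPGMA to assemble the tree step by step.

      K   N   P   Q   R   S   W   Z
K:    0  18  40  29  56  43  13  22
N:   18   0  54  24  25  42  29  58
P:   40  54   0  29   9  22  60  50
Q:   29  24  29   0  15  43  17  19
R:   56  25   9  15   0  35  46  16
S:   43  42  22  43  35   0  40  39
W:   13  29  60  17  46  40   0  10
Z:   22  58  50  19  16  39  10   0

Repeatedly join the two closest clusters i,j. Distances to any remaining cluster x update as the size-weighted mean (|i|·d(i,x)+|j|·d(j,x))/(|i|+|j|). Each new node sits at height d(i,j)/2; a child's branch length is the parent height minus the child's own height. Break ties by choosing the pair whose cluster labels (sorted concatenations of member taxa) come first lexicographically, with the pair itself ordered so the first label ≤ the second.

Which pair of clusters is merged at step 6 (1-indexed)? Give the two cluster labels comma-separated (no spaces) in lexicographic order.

KQWZ,N

1. join P+R (d=9) ⇒ PR; edges |P|=9/2, |R|=9/2
  updated: d(K,PR)=48, d(N,PR)=79/2, d(PR,Q)=22, d(PR,S)=57/2, d(PR,W)=53, d(PR,Z)=33
2. join W+Z (d=10) ⇒ WZ; edges |W|=5, |Z|=5
  updated: d(K,WZ)=35/2, d(N,WZ)=87/2, d(PR,WZ)=43, d(Q,WZ)=18, d(S,WZ)=79/2
3. join K+WZ (d=35/2) ⇒ KWZ; edges |K|=35/4, |WZ|=15/4
  updated: d(KWZ,N)=35, d(KWZ,PR)=134/3, d(KWZ,Q)=65/3, d(KWZ,S)=122/3
4. join KWZ+Q (d=65/3) ⇒ KQWZ; edges |KWZ|=25/12, |Q|=65/6
  updated: d(KQWZ,N)=129/4, d(KQWZ,PR)=39, d(KQWZ,S)=165/4
5. join PR+S (d=57/2) ⇒ PRS; edges |PR|=39/4, |S|=57/4
  updated: d(KQWZ,PRS)=159/4, d(N,PRS)=121/3
6. join KQWZ+N (d=129/4) ⇒ KNQWZ; edges |KQWZ|=127/24, |N|=129/8
  updated: d(KNQWZ,PRS)=598/15
7. join KNQWZ+PRS (d=598/15) ⇒ KNPQRSWZ; edges |KNQWZ|=457/120, |PRS|=341/60
final tree: ((((K:35/4,(W:5,Z:5):15/4):25/12,Q:65/6):127/24,N:129/8):457/120,((P:9/2,R:9/2):39/4,S:57/4):341/60)
total length: 3973/40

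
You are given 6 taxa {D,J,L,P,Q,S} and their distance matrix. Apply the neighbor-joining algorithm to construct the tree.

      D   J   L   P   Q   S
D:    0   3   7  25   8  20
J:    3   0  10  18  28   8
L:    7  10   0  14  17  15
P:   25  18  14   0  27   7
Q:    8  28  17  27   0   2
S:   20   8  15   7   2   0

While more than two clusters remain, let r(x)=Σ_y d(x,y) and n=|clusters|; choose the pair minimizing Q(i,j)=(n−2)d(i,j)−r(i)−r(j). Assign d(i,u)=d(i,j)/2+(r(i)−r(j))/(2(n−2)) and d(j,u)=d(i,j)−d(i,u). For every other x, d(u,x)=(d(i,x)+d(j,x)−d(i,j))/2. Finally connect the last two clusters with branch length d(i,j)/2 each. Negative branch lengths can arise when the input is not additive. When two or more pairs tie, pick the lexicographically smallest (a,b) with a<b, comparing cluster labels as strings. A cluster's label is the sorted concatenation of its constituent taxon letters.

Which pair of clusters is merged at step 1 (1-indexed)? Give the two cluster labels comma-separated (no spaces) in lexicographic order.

step 1: merge (Q,S) at d=2, Q=-126; branch lengths Q→19/4, S→-11/4; new cluster QS
  updated: d(D,QS)=13, d(J,QS)=17, d(L,QS)=15, d(P,QS)=16
step 2: merge (D,J) at d=3, Q=-87; branch lengths D→3/2, J→3/2; new cluster DJ
  updated: d(DJ,L)=7, d(DJ,P)=20, d(DJ,QS)=27/2
step 3: merge (DJ,L) at d=7, Q=-125/2; branch lengths DJ→37/8, L→19/8; new cluster DJL
  updated: d(DJL,P)=27/2, d(DJL,QS)=43/4
step 4: merge (DJL,P) at d=27/2, Q=-161/4; branch lengths DJL→33/8, P→75/8; new cluster DJLP
  updated: d(DJLP,QS)=53/8
step 5: merge (DJLP,QS) at d=53/8; branch lengths DJLP→53/16, QS→53/16; new cluster DJLPQS
final tree: ((((D:3/2,J:3/2):37/8,L:19/8):33/8,P:75/8):53/16,(Q:19/4,S:-11/4):53/16)
total length: 257/8

Q,S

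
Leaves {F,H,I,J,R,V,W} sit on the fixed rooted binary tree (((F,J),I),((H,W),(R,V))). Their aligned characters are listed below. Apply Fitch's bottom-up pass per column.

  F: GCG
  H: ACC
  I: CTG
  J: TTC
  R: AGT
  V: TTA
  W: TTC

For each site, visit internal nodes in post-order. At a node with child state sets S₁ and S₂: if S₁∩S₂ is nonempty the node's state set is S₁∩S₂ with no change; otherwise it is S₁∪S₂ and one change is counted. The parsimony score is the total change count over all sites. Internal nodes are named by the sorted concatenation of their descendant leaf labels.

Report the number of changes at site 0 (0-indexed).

[col 0] FJ: children F:{G}, J:{T} ∪→ {G,T}; cost 1
[col 0] FIJ: children FJ:{G,T}, I:{C} ∪→ {C,G,T}; cost 1
[col 0] HW: children H:{A}, W:{T} ∪→ {A,T}; cost 1
[col 0] RV: children R:{A}, V:{T} ∪→ {A,T}; cost 1
[col 0] HRVW: children HW:{A,T}, RV:{A,T} ∩→ {A,T}; cost 0
[col 0] FHIJRVW: children FIJ:{C,G,T}, HRVW:{A,T} ∩→ {T}; cost 0
[col 1] FJ: children F:{C}, J:{T} ∪→ {C,T}; cost 1
[col 1] FIJ: children FJ:{C,T}, I:{T} ∩→ {T}; cost 0
[col 1] HW: children H:{C}, W:{T} ∪→ {C,T}; cost 1
[col 1] RV: children R:{G}, V:{T} ∪→ {G,T}; cost 1
[col 1] HRVW: children HW:{C,T}, RV:{G,T} ∩→ {T}; cost 0
[col 1] FHIJRVW: children FIJ:{T}, HRVW:{T} ∩→ {T}; cost 0
[col 2] FJ: children F:{G}, J:{C} ∪→ {C,G}; cost 1
[col 2] FIJ: children FJ:{C,G}, I:{G} ∩→ {G}; cost 0
[col 2] HW: children H:{C}, W:{C} ∩→ {C}; cost 0
[col 2] RV: children R:{T}, V:{A} ∪→ {A,T}; cost 1
[col 2] HRVW: children HW:{C}, RV:{A,T} ∪→ {A,C,T}; cost 1
[col 2] FHIJRVW: children FIJ:{G}, HRVW:{A,C,T} ∪→ {A,C,G,T}; cost 1
per-site changes: [4, 3, 4]; total = 11

4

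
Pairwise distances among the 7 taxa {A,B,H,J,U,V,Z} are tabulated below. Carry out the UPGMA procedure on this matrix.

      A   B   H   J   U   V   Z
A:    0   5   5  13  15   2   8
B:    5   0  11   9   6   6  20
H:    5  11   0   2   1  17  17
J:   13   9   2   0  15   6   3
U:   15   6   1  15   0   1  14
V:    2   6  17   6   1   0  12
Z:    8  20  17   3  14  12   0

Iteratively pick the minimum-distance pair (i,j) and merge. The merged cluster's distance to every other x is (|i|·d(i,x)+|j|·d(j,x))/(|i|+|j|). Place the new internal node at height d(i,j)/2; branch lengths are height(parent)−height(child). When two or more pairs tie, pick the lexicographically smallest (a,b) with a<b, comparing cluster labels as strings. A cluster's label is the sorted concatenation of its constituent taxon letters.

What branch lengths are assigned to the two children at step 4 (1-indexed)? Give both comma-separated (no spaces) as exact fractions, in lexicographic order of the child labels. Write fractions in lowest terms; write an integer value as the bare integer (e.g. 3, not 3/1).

7/4,11/4

iteration 1: select H,U (d=1); attach at lengths (1/2, 1/2); label the merged cluster HU
  updated: d(A,HU)=10, d(B,HU)=17/2, d(HU,J)=17/2, d(HU,V)=9, d(HU,Z)=31/2
iteration 2: select A,V (d=2); attach at lengths (1, 1); label the merged cluster AV
  updated: d(AV,B)=11/2, d(AV,HU)=19/2, d(AV,J)=19/2, d(AV,Z)=10
iteration 3: select J,Z (d=3); attach at lengths (3/2, 3/2); label the merged cluster JZ
  updated: d(AV,JZ)=39/4, d(B,JZ)=29/2, d(HU,JZ)=12
iteration 4: select AV,B (d=11/2); attach at lengths (7/4, 11/4); label the merged cluster ABV
  updated: d(ABV,HU)=55/6, d(ABV,JZ)=34/3
iteration 5: select ABV,HU (d=55/6); attach at lengths (11/6, 49/12); label the merged cluster ABHUV
  updated: d(ABHUV,JZ)=58/5
iteration 6: select ABHUV,JZ (d=58/5); attach at lengths (73/60, 43/10); label the merged cluster ABHJUVZ
final tree: ((((A:1,V:1):7/4,B:11/4):11/6,(H:1/2,U:1/2):49/12):73/60,(J:3/2,Z:3/2):43/10)
total length: 329/15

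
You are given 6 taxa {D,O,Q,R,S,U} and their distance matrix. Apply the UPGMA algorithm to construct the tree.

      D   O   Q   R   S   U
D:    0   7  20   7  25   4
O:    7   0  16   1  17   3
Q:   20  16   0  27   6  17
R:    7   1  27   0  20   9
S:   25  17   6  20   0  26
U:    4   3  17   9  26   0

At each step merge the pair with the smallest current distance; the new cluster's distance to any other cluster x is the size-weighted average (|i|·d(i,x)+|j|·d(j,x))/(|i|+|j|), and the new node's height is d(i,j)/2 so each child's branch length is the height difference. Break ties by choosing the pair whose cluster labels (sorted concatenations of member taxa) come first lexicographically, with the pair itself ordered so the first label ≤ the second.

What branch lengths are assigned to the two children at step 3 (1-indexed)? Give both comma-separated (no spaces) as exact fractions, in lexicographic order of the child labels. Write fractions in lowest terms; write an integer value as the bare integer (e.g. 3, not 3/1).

step 1: merge (O,R) at d=1; branch lengths O→1/2, R→1/2; new cluster OR
  updated: d(D,OR)=7, d(OR,Q)=43/2, d(OR,S)=37/2, d(OR,U)=6
step 2: merge (D,U) at d=4; branch lengths D→2, U→2; new cluster DU
  updated: d(DU,OR)=13/2, d(DU,Q)=37/2, d(DU,S)=51/2
step 3: merge (Q,S) at d=6; branch lengths Q→3, S→3; new cluster QS
  updated: d(DU,QS)=22, d(OR,QS)=20
step 4: merge (DU,OR) at d=13/2; branch lengths DU→5/4, OR→11/4; new cluster DORU
  updated: d(DORU,QS)=21
step 5: merge (DORU,QS) at d=21; branch lengths DORU→29/4, QS→15/2; new cluster DOQRSU
final tree: (((D:2,U:2):5/4,(O:1/2,R:1/2):11/4):29/4,(Q:3,S:3):15/2)
total length: 119/4

3,3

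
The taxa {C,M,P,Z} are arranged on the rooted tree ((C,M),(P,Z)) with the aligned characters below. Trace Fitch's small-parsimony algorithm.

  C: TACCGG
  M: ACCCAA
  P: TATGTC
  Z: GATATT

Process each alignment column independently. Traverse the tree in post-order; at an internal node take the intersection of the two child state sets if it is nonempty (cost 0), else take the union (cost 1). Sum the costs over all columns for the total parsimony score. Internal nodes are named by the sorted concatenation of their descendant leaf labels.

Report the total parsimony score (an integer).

11

CM@0: {T} ∪ {A} = {A,T} (union, +1)
PZ@0: {T} ∪ {G} = {G,T} (union, +1)
CMPZ@0: {A,T} ∩ {G,T} = {T} (intersection, +0)
CM@1: {A} ∪ {C} = {A,C} (union, +1)
PZ@1: {A} ∩ {A} = {A} (intersection, +0)
CMPZ@1: {A,C} ∩ {A} = {A} (intersection, +0)
CM@2: {C} ∩ {C} = {C} (intersection, +0)
PZ@2: {T} ∩ {T} = {T} (intersection, +0)
CMPZ@2: {C} ∪ {T} = {C,T} (union, +1)
CM@3: {C} ∩ {C} = {C} (intersection, +0)
PZ@3: {G} ∪ {A} = {A,G} (union, +1)
CMPZ@3: {C} ∪ {A,G} = {A,C,G} (union, +1)
CM@4: {G} ∪ {A} = {A,G} (union, +1)
PZ@4: {T} ∩ {T} = {T} (intersection, +0)
CMPZ@4: {A,G} ∪ {T} = {A,G,T} (union, +1)
CM@5: {G} ∪ {A} = {A,G} (union, +1)
PZ@5: {C} ∪ {T} = {C,T} (union, +1)
CMPZ@5: {A,G} ∪ {C,T} = {A,C,G,T} (union, +1)
per-site changes: [2, 1, 1, 2, 2, 3]; total = 11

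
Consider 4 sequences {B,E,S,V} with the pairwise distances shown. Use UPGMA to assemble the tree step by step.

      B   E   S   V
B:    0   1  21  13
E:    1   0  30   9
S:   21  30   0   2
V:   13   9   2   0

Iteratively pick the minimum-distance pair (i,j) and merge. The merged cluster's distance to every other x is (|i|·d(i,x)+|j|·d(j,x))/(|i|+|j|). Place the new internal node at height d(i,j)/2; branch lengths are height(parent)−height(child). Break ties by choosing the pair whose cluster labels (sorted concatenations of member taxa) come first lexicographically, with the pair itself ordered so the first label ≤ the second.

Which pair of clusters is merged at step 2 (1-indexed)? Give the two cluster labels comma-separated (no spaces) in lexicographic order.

S,V

1. join B+E (d=1) ⇒ BE; edges |B|=1/2, |E|=1/2
  updated: d(BE,S)=51/2, d(BE,V)=11
2. join S+V (d=2) ⇒ SV; edges |S|=1, |V|=1
  updated: d(BE,SV)=73/4
3. join BE+SV (d=73/4) ⇒ BESV; edges |BE|=69/8, |SV|=65/8
final tree: ((B:1/2,E:1/2):69/8,(S:1,V:1):65/8)
total length: 79/4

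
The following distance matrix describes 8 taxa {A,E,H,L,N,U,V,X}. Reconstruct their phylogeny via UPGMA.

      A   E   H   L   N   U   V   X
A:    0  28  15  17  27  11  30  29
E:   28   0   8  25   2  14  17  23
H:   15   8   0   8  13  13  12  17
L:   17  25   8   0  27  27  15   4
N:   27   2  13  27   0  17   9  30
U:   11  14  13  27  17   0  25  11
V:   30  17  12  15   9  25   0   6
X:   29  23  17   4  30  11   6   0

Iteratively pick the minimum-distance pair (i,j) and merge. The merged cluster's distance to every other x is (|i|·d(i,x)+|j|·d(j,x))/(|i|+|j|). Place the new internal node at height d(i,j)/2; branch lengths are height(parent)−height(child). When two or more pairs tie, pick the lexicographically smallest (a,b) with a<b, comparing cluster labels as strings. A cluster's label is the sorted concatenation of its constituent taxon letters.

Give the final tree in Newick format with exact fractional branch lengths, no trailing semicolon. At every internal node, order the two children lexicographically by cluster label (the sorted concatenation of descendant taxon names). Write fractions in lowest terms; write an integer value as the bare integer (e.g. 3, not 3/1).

step 1: merge (E,N) at d=2; branch lengths E→1, N→1; new cluster EN
  updated: d(A,EN)=55/2, d(EN,H)=21/2, d(EN,L)=26, d(EN,U)=31/2, d(EN,V)=13, d(EN,X)=53/2
step 2: merge (L,X) at d=4; branch lengths L→2, X→2; new cluster LX
  updated: d(A,LX)=23, d(EN,LX)=105/4, d(H,LX)=25/2, d(LX,U)=19, d(LX,V)=21/2
step 3: merge (EN,H) at d=21/2; branch lengths EN→17/4, H→21/4; new cluster EHN
  updated: d(A,EHN)=70/3, d(EHN,LX)=65/3, d(EHN,U)=44/3, d(EHN,V)=38/3
step 4: merge (LX,V) at d=21/2; branch lengths LX→13/4, V→21/4; new cluster LVX
  updated: d(A,LVX)=76/3, d(EHN,LVX)=56/3, d(LVX,U)=21
step 5: merge (A,U) at d=11; branch lengths A→11/2, U→11/2; new cluster AU
  updated: d(AU,EHN)=19, d(AU,LVX)=139/6
step 6: merge (EHN,LVX) at d=56/3; branch lengths EHN→49/12, LVX→49/12; new cluster EHLNVX
  updated: d(AU,EHLNVX)=253/12
step 7: merge (AU,EHLNVX) at d=253/12; branch lengths AU→121/24, EHLNVX→29/24; new cluster AEHLNUVX
final tree: ((A:11/2,U:11/2):121/24,(((E:1,N:1):17/4,H:21/4):49/12,((L:2,X:2):13/4,V:21/4):49/12):29/24)
total length: 593/12

((A:11/2,U:11/2):121/24,(((E:1,N:1):17/4,H:21/4):49/12,((L:2,X:2):13/4,V:21/4):49/12):29/24)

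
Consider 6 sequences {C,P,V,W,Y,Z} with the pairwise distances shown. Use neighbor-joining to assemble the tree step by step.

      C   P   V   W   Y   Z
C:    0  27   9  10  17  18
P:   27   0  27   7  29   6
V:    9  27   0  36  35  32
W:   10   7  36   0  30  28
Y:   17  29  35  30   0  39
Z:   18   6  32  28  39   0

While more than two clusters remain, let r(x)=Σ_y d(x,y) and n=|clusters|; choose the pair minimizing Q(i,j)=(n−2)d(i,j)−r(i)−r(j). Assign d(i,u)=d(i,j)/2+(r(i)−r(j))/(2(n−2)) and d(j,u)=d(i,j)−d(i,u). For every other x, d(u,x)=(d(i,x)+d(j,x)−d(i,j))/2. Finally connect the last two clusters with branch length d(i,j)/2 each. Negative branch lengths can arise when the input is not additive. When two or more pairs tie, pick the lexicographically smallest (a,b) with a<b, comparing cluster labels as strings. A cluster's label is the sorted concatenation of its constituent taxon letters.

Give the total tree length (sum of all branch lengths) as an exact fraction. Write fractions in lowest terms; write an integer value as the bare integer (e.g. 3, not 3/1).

step 1: merge (P,Z) at d=6, Q=-195; branch lengths P→-3/8, Z→51/8; new cluster PZ
  updated: d(C,PZ)=39/2, d(PZ,V)=53/2, d(PZ,W)=29/2, d(PZ,Y)=31
step 2: merge (PZ,W) at d=29/2, Q=-277/2; branch lengths PZ→89/12, W→85/12; new cluster PWZ
  updated: d(C,PWZ)=15/2, d(PWZ,V)=24, d(PWZ,Y)=93/4
step 3: merge (C,V) at d=9, Q=-167/2; branch lengths C→-33/8, V→105/8; new cluster CV
  updated: d(CV,PWZ)=45/4, d(CV,Y)=43/2
step 4: merge (CV,PWZ) at d=45/4, Q=-56; branch lengths CV→19/4, PWZ→13/2; new cluster CPVWZ
  updated: d(CPVWZ,Y)=67/4
step 5: merge (CPVWZ,Y) at d=67/4; branch lengths CPVWZ→67/8, Y→67/8; new cluster CPVWYZ
final tree: (((C:-33/8,V:105/8):19/4,((P:-3/8,Z:51/8):89/12,W:85/12):13/2):67/8,Y:67/8)
total length: 115/2

115/2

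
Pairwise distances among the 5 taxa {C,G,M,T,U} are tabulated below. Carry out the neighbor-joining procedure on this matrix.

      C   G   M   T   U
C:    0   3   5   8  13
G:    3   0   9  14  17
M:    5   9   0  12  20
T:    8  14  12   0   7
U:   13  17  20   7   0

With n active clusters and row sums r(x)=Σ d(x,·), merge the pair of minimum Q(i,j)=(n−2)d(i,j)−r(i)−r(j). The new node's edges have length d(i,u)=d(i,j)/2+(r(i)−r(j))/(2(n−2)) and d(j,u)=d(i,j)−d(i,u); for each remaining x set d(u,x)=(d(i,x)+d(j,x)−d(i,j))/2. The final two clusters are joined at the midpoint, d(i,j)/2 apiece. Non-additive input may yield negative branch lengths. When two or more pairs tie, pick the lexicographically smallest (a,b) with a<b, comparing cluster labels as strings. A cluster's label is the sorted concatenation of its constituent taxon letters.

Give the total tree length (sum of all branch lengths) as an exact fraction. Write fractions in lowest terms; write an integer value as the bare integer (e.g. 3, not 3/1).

iteration 1: select T,U (d=7, Q=-77); attach at lengths (5/6, 37/6); label the merged cluster TU
  updated: d(C,TU)=7, d(G,TU)=12, d(M,TU)=25/2
iteration 2: select C,G (d=3, Q=-33); attach at lengths (-3/4, 15/4); label the merged cluster CG
  updated: d(CG,M)=11/2, d(CG,TU)=8
iteration 3: select CG,M (d=11/2, Q=-26); attach at lengths (1/2, 5); label the merged cluster CGM
  updated: d(CGM,TU)=15/2
iteration 4: select CGM,TU (d=15/2); attach at lengths (15/4, 15/4); label the merged cluster CGMTU
final tree: (((C:-3/4,G:15/4):1/2,M:5):15/4,(T:5/6,U:37/6):15/4)
total length: 23

23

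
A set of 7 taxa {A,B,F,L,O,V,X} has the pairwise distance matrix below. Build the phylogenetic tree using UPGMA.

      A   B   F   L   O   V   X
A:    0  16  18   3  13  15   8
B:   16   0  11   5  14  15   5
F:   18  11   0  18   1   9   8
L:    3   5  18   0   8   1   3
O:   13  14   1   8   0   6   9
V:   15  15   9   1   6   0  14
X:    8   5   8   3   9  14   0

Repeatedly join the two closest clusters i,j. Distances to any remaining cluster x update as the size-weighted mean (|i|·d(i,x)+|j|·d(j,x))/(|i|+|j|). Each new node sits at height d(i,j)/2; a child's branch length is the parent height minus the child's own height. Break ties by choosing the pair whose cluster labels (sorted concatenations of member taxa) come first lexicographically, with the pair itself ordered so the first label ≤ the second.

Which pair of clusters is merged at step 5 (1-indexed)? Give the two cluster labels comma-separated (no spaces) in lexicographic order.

step 1: merge (F,O) at d=1; branch lengths F→1/2, O→1/2; new cluster FO
  updated: d(A,FO)=31/2, d(B,FO)=25/2, d(FO,L)=13, d(FO,V)=15/2, d(FO,X)=17/2
step 2: merge (L,V) at d=1; branch lengths L→1/2, V→1/2; new cluster LV
  updated: d(A,LV)=9, d(B,LV)=10, d(FO,LV)=41/4, d(LV,X)=17/2
step 3: merge (B,X) at d=5; branch lengths B→5/2, X→5/2; new cluster BX
  updated: d(A,BX)=12, d(BX,FO)=21/2, d(BX,LV)=37/4
step 4: merge (A,LV) at d=9; branch lengths A→9/2, LV→4; new cluster ALV
  updated: d(ALV,BX)=61/6, d(ALV,FO)=12
step 5: merge (ALV,BX) at d=61/6; branch lengths ALV→7/12, BX→31/12; new cluster ABLVX
  updated: d(ABLVX,FO)=57/5
step 6: merge (ABLVX,FO) at d=57/5; branch lengths ABLVX→37/60, FO→26/5; new cluster ABFLOVX
final tree: (((A:9/2,(L:1/2,V:1/2):4):7/12,(B:5/2,X:5/2):31/12):37/60,(F:1/2,O:1/2):26/5)
total length: 1469/60

ALV,BX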